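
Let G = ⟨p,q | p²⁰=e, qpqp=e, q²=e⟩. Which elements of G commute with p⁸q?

⟨p⁸q⟩ ⊆ C_G(p⁸q) since powers of p⁸q commute with p⁸q; so |C_G(p⁸q)| ≥ |⟨p⁸q⟩| = 2.
By orbit–stabilizer, |C_G(p⁸q)| = |G| / |conj. class of p⁸q| = 40 / 10 = 4.
The 4 elements commuting with p⁸q are {e, p¹⁰, p⁸q, p¹⁸q}.

Answer: {e, p¹⁰, p⁸q, p¹⁸q}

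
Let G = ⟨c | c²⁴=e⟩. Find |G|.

G is generated by a single element, so G is cyclic. The relator gives c²⁴ = e and no smaller power is forced to be e, so the 24 powers {c, e, c², c³, c⁴, c⁵, c⁶, c⁷, c⁸, c⁹, c²², c²³, c²¹, c²⁰, c¹², c¹³, c¹¹, c¹⁰, c¹⁴, c¹⁵, c¹⁶, c¹⁷, c¹⁸, c¹⁹} are distinct. Hence |G| = 24.

Answer: 24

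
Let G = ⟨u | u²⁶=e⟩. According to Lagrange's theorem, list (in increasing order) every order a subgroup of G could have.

|G| = 26 = 2 · 13. By Lagrange's theorem the order of any subgroup divides 26; the divisors of 26 are 1, 2, 13, 26.

Answer: 1, 2, 13, 26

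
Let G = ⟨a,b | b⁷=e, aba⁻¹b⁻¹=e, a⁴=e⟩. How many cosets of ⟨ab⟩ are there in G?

First find ord(ab) by computing successive powers:
  (ab)¹ = ab, (ab)² = a²b², (ab)³ = a³b³, (ab)⁴ = b⁴, (ab)⁵ = ab⁵, (ab)⁶ = a²b⁶, (ab)⁷ = a³, (ab)⁸ = b, (ab)⁹ = ab², (ab)¹⁰ = a²b³, (ab)¹¹ = a³b⁴, (ab)¹² = b⁵, (ab)¹³ = ab⁶, (ab)¹⁴ = a², (ab)¹⁵ = a³b, (ab)¹⁶ = b², (ab)¹⁷ = ab³, (ab)¹⁸ = a²b⁴, (ab)¹⁹ = a³b⁵, (ab)²⁰ = b⁶, (ab)²¹ = a, (ab)²² = a²b, (ab)²³ = a³b², (ab)²⁴ = b³, (ab)²⁵ = ab⁴, (ab)²⁶ = a²b⁵, (ab)²⁷ = a³b⁶, (ab)²⁸ = e.
So |⟨ab⟩| = ord(ab) = 28. With |G| = 28, by Lagrange [G : ⟨ab⟩] = 28/28 = 1.

Answer: 1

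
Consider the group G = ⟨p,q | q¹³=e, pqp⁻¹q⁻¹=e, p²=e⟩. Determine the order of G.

Enumerate words in the generators, reducing via the relations: the distinct elements are
  {e, p, q, pq, q², q³, q⁴, q⁵, q⁶, q⁷, q⁸, q⁹, pq², pq³, pq⁴, pq⁵, pq⁶, pq⁷, pq⁸, pq⁹, q¹², q¹¹, q¹⁰, pq¹², pq¹¹, pq¹⁰}.
No further products give new elements, so |G| = 26.

Answer: 26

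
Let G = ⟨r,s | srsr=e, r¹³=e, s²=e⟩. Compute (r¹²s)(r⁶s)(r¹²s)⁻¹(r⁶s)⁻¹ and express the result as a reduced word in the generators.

[(r¹²s), (r⁶s)] = (r¹²s)·(r⁶s)·(r¹²s)⁻¹·(r⁶s)⁻¹.
  (r¹²s) · (r⁶s) = r⁶
  (r⁶) · (r¹²s) = r⁵s
  (r⁵s) · (r⁶s) = r¹²

Answer: r¹²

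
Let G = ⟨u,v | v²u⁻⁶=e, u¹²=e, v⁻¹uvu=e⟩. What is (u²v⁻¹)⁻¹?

The order of (u²v⁻¹) is 4 (smallest k with (u²v⁻¹)ᵏ = e), so (u²v⁻¹)⁻¹ = (u²v⁻¹)³ = u²v.
Check: (u²v⁻¹) · (u²v) → (u²v⁻¹) · u² = v⁻¹;   (v⁻¹) · v = e, giving e as required.

Answer: u²v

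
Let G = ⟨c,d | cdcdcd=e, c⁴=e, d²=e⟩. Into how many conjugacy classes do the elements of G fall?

The conjugacy classes (representative and size) are:
  [e] (size 1), [c³] (size 6), [c²dc²d] (size 3), [cdc³] (size 6), [dc³] (size 8).
Class equation: 1 + 6 + 3 + 6 + 8 = 24 = |G|. So G has 5 conjugacy classes.

Answer: 5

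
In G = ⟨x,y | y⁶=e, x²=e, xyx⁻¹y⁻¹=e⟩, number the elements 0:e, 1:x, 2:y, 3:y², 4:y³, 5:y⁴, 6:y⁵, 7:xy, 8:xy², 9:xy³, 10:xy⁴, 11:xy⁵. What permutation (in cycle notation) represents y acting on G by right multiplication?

(0 2 3 4 5 6)(1 7 8 9 10 11)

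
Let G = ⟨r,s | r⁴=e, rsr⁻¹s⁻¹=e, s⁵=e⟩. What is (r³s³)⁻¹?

The order of (r³s³) is 20 (smallest k with (r³s³)ᵏ = e), so (r³s³)⁻¹ = (r³s³)¹⁹ = rs².
Check: (r³s³) · (rs²) → (r³s³) · r = s³;   (s³) · s² = e, giving e as required.

Answer: rs²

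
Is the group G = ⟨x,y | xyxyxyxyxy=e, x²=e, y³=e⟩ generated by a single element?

Every cyclic group is abelian. But x·y = xy while y·x = yx, so x·y ≠ y·x and G is not abelian. Hence G is not cyclic.

Answer: No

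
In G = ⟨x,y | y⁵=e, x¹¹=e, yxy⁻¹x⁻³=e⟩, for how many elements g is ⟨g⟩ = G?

⟨g⟩ = G would require ord(g) = |G| = 55, but the maximum element order in G is 11 < 55. So G is not cyclic and no single element generates it: the count is 0.

Answer: 0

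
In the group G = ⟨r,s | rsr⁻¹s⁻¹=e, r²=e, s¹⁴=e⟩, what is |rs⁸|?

Compute successive powers until reaching e:
  (rs⁸)¹ = rs⁸, (rs⁸)² = s², (rs⁸)³ = rs¹⁰, (rs⁸)⁴ = s⁴, (rs⁸)⁵ = rs¹², (rs⁸)⁶ = s⁶, (rs⁸)⁷ = r, (rs⁸)⁸ = s⁸, (rs⁸)⁹ = rs², (rs⁸)¹⁰ = s¹⁰, (rs⁸)¹¹ = rs⁴, (rs⁸)¹² = s¹², (rs⁸)¹³ = rs⁶, (rs⁸)¹⁴ = e.
The smallest positive k with (rs⁸)ᵏ = e is 14.

Answer: 14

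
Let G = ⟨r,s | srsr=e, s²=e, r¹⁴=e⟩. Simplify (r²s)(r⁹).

Compute (r²s) · (r⁹) by multiplying left to right and reducing via the relations at each step:
  (r²s) · r⁹ = r⁷s

Answer: r⁷s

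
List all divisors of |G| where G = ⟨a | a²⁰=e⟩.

|G| = 20 = 2² · 5. By Lagrange's theorem the order of any subgroup divides 20; the divisors of 20 are 1, 2, 4, 5, 10, 20.

Answer: 1, 2, 4, 5, 10, 20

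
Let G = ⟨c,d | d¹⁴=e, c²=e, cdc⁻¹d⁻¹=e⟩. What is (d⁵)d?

Compute (d⁵) · d by multiplying left to right and reducing via the relations at each step:
  (d⁵) · d = d⁶

Answer: d⁶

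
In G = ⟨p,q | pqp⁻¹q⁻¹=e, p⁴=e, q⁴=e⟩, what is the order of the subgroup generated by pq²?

|⟨pq²⟩| equals the order of pq². Compute successive powers until reaching e:
  (pq²)¹ = pq², (pq²)² = p², (pq²)³ = p³q², (pq²)⁴ = e.
The smallest positive k with (pq²)ᵏ = e is 4, so |⟨pq²⟩| = 4.

Answer: 4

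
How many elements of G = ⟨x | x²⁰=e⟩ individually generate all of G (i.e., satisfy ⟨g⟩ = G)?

G is cyclic of order 20. An element generates G iff its order is 20, and a cyclic group of order 20 has exactly φ(20) = 8 such elements.

Answer: 8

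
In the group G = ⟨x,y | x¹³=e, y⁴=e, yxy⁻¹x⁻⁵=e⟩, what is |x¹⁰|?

Compute successive powers until reaching e:
  (x¹⁰)¹ = x¹⁰, (x¹⁰)² = x⁷, (x¹⁰)³ = x⁴, (x¹⁰)⁴ = x, (x¹⁰)⁵ = x¹¹, (x¹⁰)⁶ = x⁸, (x¹⁰)⁷ = x⁵, (x¹⁰)⁸ = x², (x¹⁰)⁹ = x¹², (x¹⁰)¹⁰ = x⁹, (x¹⁰)¹¹ = x⁶, (x¹⁰)¹² = x³, (x¹⁰)¹³ = e.
The smallest positive k with (x¹⁰)ᵏ = e is 13.

Answer: 13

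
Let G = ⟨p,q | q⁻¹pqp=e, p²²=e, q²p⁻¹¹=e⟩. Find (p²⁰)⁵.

Compute successive powers of (p²⁰), reducing at each step:
  (p²⁰)²: (p²⁰) · p²⁰ = p¹⁸
  (p²⁰)³: (p¹⁸) · p²⁰ = p¹⁶
  (p²⁰)⁴: (p¹⁶) · p²⁰ = p¹⁴
  (p²⁰)⁵: (p¹⁴) · p²⁰ = p¹²

Answer: p¹²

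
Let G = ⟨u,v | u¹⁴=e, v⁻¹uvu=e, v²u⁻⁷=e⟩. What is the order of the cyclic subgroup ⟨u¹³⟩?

|⟨u¹³⟩| equals the order of u¹³. Compute successive powers until reaching e:
  (u¹³)¹ = u¹³, (u¹³)² = u¹², (u¹³)³ = u¹¹, (u¹³)⁴ = u¹⁰, (u¹³)⁵ = u⁹, (u¹³)⁶ = u⁸, (u¹³)⁷ = u⁷, (u¹³)⁸ = u⁶, (u¹³)⁹ = u⁵, (u¹³)¹⁰ = u⁴, (u¹³)¹¹ = u³, (u¹³)¹² = u², (u¹³)¹³ = u, (u¹³)¹⁴ = e.
The smallest positive k with (u¹³)ᵏ = e is 14, so |⟨u¹³⟩| = 14.

Answer: 14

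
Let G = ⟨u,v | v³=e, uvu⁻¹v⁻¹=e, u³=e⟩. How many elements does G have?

Enumerate words in the generators, reducing via the relations: the distinct elements are
  {e, u, v, uv, u², v², uv², u²v, u²v²}.
No further products give new elements, so |G| = 9.

Answer: 9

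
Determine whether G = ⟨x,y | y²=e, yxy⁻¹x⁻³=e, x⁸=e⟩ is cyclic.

Every cyclic group is abelian. But x·y = xy while y·x = x³y, so x·y ≠ y·x and G is not abelian. Hence G is not cyclic.

Answer: No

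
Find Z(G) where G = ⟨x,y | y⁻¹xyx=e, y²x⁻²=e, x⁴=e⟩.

An element z ∈ Z(G) iff z commutes with every generator.
For example x² is central: (x²)·x = x³ = x·(x²); (x²)·y = y⁻¹ = y·(x²).
Whereas x ∉ Z(G) since x·y = xy ≠ xy⁻¹ = y·x.
Checking each of the 8 elements this way gives Z(G) = {e, x²}, of order 2.

Answer: {e, x²}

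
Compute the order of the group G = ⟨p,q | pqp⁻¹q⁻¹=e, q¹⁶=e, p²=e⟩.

Enumerate words in the generators, reducing via the relations: the distinct elements are
  {e, p, q, pq, q², q³, q⁴, q⁵, q⁶, q⁷, q⁸, q⁹, pq², pq³, pq⁴, pq⁵, pq⁶, pq⁷, pq⁸, pq⁹, q¹², q¹³, q¹¹, q¹⁰, q¹⁴, q¹⁵, pq¹², pq¹³, pq¹¹, pq¹⁰, pq¹⁴, pq¹⁵}.
No further products give new elements, so |G| = 32.

Answer: 32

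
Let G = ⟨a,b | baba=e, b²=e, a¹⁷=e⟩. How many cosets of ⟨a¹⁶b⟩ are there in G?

First find ord(a¹⁶b) by computing successive powers:
  (a¹⁶b)¹ = a¹⁶b, (a¹⁶b)² = e.
So |⟨a¹⁶b⟩| = ord(a¹⁶b) = 2. With |G| = 34, by Lagrange [G : ⟨a¹⁶b⟩] = 34/2 = 17.

Answer: 17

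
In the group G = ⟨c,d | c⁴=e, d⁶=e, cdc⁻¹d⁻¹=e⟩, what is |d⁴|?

Compute successive powers until reaching e:
  (d⁴)¹ = d⁴, (d⁴)² = d², (d⁴)³ = e.
The smallest positive k with (d⁴)ᵏ = e is 3.

Answer: 3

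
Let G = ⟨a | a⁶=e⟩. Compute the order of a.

Compute successive powers until reaching e:
  a¹ = a, a² = a², a³ = a³, a⁴ = a⁴, a⁵ = a⁵, a⁶ = e.
The smallest positive k with aᵏ = e is 6.

Answer: 6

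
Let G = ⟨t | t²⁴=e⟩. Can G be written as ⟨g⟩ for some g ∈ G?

|G| = 24. The element t has order 24 (its powers give 24 distinct elements), so ⟨t⟩ = G and G is cyclic.

Answer: Yes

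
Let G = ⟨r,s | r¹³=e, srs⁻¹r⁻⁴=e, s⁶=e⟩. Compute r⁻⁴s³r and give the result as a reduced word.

Multiply left to right, reducing at each step:
  (r⁹) · s³ = r⁹s³
  (r⁹s³) · r = r⁸s³

Answer: r⁸s³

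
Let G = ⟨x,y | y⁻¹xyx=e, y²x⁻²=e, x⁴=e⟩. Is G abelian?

x·y = xy but y·x = xy⁻¹, so x·y ≠ y·x and G is not abelian.

Answer: No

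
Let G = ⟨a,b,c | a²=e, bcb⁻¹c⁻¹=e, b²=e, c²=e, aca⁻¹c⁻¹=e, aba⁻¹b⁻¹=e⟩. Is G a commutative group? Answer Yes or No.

Each pair of generators commutes: a·b = ab = b·a; a·c = ac = c·a; b·c = bc = c·b. Since the generators pairwise commute, every element of G commutes with every other, so G is abelian.

Answer: Yes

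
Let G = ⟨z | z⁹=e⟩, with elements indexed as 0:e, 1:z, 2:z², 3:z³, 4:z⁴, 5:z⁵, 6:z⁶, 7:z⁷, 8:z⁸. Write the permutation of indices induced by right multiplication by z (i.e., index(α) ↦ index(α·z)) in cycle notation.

(0 1 2 3 4 5 6 7 8)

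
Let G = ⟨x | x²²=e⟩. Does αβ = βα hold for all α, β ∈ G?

G has a single generator, so G is cyclic and hence abelian.

Answer: Yes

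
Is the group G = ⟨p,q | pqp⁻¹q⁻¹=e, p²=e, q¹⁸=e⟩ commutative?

Each pair of generators commutes: p·q = pq = q·p. Since the generators pairwise commute, every element of G commutes with every other, so G is abelian.

Answer: Yes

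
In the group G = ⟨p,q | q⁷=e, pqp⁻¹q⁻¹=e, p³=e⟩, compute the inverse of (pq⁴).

The order of (pq⁴) is 21 (smallest k with (pq⁴)ᵏ = e), so (pq⁴)⁻¹ = (pq⁴)²⁰ = p²q³.
Check: (pq⁴) · (p²q³) → (pq⁴) · p² = q⁴;   (q⁴) · q³ = e, giving e as required.

Answer: p²q³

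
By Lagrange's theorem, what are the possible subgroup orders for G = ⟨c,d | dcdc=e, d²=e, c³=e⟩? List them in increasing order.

|G| = 6 = 2 · 3. By Lagrange's theorem the order of any subgroup divides 6; the divisors of 6 are 1, 2, 3, 6.

Answer: 1, 2, 3, 6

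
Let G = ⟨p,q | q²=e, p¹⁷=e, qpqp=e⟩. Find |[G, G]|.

G' = [G, G] is generated by all commutators. The generator-pair commutators are: [p, q] = p².
The subgroup they normally generate is {e, p, p², p³, p⁴, p⁵, p⁶, p⁷, p⁸, p⁹, p¹⁰, p¹¹, p¹², p¹³, p¹⁴, p¹⁵, p¹⁶}, of order 17.
Check: |G/G'| = 34/17 = 2 is the order of the abelianisation.

Answer: 17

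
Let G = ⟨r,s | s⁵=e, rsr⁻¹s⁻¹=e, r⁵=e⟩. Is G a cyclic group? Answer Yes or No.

|G| = 25, but the maximum element order in G is 5 < 25. No single element generates all of G, so G is not cyclic.

Answer: No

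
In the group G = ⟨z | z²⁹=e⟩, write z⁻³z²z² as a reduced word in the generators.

Multiply left to right, reducing at each step:
  (z²⁶) · z² = z²⁸
  (z²⁸) · z² = z

Answer: z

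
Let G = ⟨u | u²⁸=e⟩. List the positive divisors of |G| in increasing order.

|G| = 28 = 2² · 7. By Lagrange's theorem the order of any subgroup divides 28; the divisors of 28 are 1, 2, 4, 7, 14, 28.

Answer: 1, 2, 4, 7, 14, 28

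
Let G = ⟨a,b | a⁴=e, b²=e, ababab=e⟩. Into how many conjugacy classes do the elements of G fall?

The conjugacy classes (representative and size) are:
  [e] (size 1), [a³] (size 6), [a²ba²b] (size 3), [aba³] (size 6), [ba³] (size 8).
Class equation: 1 + 6 + 3 + 6 + 8 = 24 = |G|. So G has 5 conjugacy classes.

Answer: 5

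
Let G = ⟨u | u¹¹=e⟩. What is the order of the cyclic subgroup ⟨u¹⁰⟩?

|⟨u¹⁰⟩| equals the order of u¹⁰. Compute successive powers until reaching e:
  (u¹⁰)¹ = u¹⁰, (u¹⁰)² = u⁹, (u¹⁰)³ = u⁸, (u¹⁰)⁴ = u⁷, (u¹⁰)⁵ = u⁶, (u¹⁰)⁶ = u⁵, (u¹⁰)⁷ = u⁴, (u¹⁰)⁸ = u³, (u¹⁰)⁹ = u², (u¹⁰)¹⁰ = u, (u¹⁰)¹¹ = e.
The smallest positive k with (u¹⁰)ᵏ = e is 11, so |⟨u¹⁰⟩| = 11.

Answer: 11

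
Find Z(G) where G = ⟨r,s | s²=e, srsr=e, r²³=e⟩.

An element z ∈ Z(G) iff z commutes with every generator.
For example e is central: e·r = r = r·e; e·s = s = s·e.
Whereas r ∉ Z(G) since r·s = rs ≠ r²²s = s·r.
Checking each of the 46 elements this way gives Z(G) = {e}, of order 1.

Answer: {e}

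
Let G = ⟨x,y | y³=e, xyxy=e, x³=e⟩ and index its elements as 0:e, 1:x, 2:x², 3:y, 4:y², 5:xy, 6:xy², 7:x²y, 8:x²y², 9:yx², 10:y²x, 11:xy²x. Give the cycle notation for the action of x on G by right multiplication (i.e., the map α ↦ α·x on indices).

(0 1 2)(3 8 9)(4 10 5)(6 11 7)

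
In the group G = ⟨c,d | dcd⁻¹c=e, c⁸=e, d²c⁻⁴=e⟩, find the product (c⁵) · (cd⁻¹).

Compute (c⁵) · (cd⁻¹) by multiplying left to right and reducing via the relations at each step:
  (c⁵) · c = c⁶
  (c⁶) · d⁻¹ = c²d

Answer: c²d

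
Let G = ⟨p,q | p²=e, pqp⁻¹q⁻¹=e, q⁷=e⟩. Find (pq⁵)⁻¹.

The order of (pq⁵) is 14 (smallest k with (pq⁵)ᵏ = e), so (pq⁵)⁻¹ = (pq⁵)¹³ = pq².
Check: (pq⁵) · (pq²) → (pq⁵) · p = q⁵;   (q⁵) · q² = e, giving e as required.

Answer: pq²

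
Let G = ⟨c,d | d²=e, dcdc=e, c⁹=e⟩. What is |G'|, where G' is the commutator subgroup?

G' = [G, G] is generated by all commutators. The generator-pair commutators are: [c, d] = c².
The subgroup they normally generate is {e, c, c², c³, c⁴, c⁵, c⁶, c⁷, c⁸}, of order 9.
Check: |G/G'| = 18/9 = 2 is the order of the abelianisation.

Answer: 9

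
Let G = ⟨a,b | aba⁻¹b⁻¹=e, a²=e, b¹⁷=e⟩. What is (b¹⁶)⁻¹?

The order of (b¹⁶) is 17 (smallest k with (b¹⁶)ᵏ = e), so (b¹⁶)⁻¹ = (b¹⁶)¹⁶ = b.
Check: (b¹⁶) · b → (b¹⁶) · b = e, giving e as required.

Answer: b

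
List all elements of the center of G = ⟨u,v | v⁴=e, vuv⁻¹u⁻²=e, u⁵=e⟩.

An element z ∈ Z(G) iff z commutes with every generator.
For example e is central: e·u = u = u·e; e·v = v = v·e.
Whereas u ∉ Z(G) since u·v = uv ≠ u²v = v·u.
Checking each of the 20 elements this way gives Z(G) = {e}, of order 1.

Answer: {e}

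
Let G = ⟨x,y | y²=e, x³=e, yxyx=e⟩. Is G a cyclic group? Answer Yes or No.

Every cyclic group is abelian. But x·y = xy while y·x = x²y, so x·y ≠ y·x and G is not abelian. Hence G is not cyclic.

Answer: No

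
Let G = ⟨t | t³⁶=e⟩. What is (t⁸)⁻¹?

The order of (t⁸) is 9 (smallest k with (t⁸)ᵏ = e), so (t⁸)⁻¹ = (t⁸)⁸ = t²⁸.
Check: (t⁸) · (t²⁸) → (t⁸) · t²⁸ = e, giving e as required.

Answer: t²⁸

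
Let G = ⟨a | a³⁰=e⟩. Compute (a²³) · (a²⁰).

Compute (a²³) · (a²⁰) by multiplying left to right and reducing via the relations at each step:
  (a²³) · a²⁰ = a¹³

Answer: a¹³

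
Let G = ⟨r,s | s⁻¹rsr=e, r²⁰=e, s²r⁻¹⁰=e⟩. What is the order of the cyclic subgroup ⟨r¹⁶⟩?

|⟨r¹⁶⟩| equals the order of r¹⁶. Compute successive powers until reaching e:
  (r¹⁶)¹ = r¹⁶, (r¹⁶)² = r¹², (r¹⁶)³ = r⁸, (r¹⁶)⁴ = r⁴, (r¹⁶)⁵ = e.
The smallest positive k with (r¹⁶)ᵏ = e is 5, so |⟨r¹⁶⟩| = 5.

Answer: 5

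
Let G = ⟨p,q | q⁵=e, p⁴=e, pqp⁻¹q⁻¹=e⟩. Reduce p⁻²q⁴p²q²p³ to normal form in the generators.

Multiply left to right, reducing at each step:
  (p²) · q⁴ = p²q⁴
  (p²q⁴) · p² = q⁴
  (q⁴) · q² = q
  q · p³ = p³q

Answer: p³q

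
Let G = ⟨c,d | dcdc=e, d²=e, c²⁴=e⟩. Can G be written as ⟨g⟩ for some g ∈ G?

Every cyclic group is abelian. But c·d = cd while d·c = c²³d, so c·d ≠ d·c and G is not abelian. Hence G is not cyclic.

Answer: No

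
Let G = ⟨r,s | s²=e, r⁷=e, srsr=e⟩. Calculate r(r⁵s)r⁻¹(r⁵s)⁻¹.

[r, (r⁵s)] = r·(r⁵s)·r⁻¹·(r⁵s)⁻¹.
  r · (r⁵s) = r⁶s
  (r⁶s) · (r⁶) = s
  s · (r⁵s) = r²

Answer: r²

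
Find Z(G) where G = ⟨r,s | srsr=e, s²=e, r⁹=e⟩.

An element z ∈ Z(G) iff z commutes with every generator.
For example e is central: e·r = r = r·e; e·s = s = s·e.
Whereas r ∉ Z(G) since r·s = rs ≠ r⁸s = s·r.
Checking each of the 18 elements this way gives Z(G) = {e}, of order 1.

Answer: {e}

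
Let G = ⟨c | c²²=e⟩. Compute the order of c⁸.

Compute successive powers until reaching e:
  (c⁸)¹ = c⁸, (c⁸)² = c¹⁶, (c⁸)³ = c², (c⁸)⁴ = c¹⁰, (c⁸)⁵ = c¹⁸, (c⁸)⁶ = c⁴, (c⁸)⁷ = c¹², (c⁸)⁸ = c²⁰, (c⁸)⁹ = c⁶, (c⁸)¹⁰ = c¹⁴, (c⁸)¹¹ = e.
The smallest positive k with (c⁸)ᵏ = e is 11.

Answer: 11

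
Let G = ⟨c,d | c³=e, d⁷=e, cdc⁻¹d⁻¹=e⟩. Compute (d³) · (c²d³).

Compute (d³) · (c²d³) by multiplying left to right and reducing via the relations at each step:
  (d³) · c² = c²d³
  (c²d³) · d³ = c²d⁶

Answer: c²d⁶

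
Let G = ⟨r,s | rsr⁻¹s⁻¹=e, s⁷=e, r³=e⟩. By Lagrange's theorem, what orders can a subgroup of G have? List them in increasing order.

|G| = 21 = 3 · 7. By Lagrange's theorem the order of any subgroup divides 21; the divisors of 21 are 1, 3, 7, 21.

Answer: 1, 3, 7, 21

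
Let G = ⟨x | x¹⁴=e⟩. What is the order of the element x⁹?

Compute successive powers until reaching e:
  (x⁹)¹ = x⁹, (x⁹)² = x⁴, (x⁹)³ = x¹³, (x⁹)⁴ = x⁸, (x⁹)⁵ = x³, (x⁹)⁶ = x¹², (x⁹)⁷ = x⁷, (x⁹)⁸ = x², (x⁹)⁹ = x¹¹, (x⁹)¹⁰ = x⁶, (x⁹)¹¹ = x, (x⁹)¹² = x¹⁰, (x⁹)¹³ = x⁵, (x⁹)¹⁴ = e.
The smallest positive k with (x⁹)ᵏ = e is 14.

Answer: 14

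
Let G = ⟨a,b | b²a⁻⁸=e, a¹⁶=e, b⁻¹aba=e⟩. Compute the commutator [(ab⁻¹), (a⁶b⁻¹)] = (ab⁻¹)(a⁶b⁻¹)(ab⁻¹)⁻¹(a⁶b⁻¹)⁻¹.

[(ab⁻¹), (a⁶b⁻¹)] = (ab⁻¹)·(a⁶b⁻¹)·(ab⁻¹)⁻¹·(a⁶b⁻¹)⁻¹.
  (ab⁻¹) · (a⁶b⁻¹) = a³
  (a³) · (ab) = a⁴b
  (a⁴b) · (a⁶b) = a⁶

Answer: a⁶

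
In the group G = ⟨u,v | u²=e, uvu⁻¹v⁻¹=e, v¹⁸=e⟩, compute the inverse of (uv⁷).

The order of (uv⁷) is 18 (smallest k with (uv⁷)ᵏ = e), so (uv⁷)⁻¹ = (uv⁷)¹⁷ = uv¹¹.
Check: (uv⁷) · (uv¹¹) → (uv⁷) · u = v⁷;   (v⁷) · v¹¹ = e, giving e as required.

Answer: uv¹¹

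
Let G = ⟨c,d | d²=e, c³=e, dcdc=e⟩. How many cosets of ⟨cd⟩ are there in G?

First find ord(cd) by computing successive powers:
  (cd)¹ = cd, (cd)² = e.
So |⟨cd⟩| = ord(cd) = 2. With |G| = 6, by Lagrange [G : ⟨cd⟩] = 6/2 = 3.

Answer: 3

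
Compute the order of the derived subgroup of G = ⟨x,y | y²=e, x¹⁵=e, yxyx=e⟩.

G' = [G, G] is generated by all commutators. The generator-pair commutators are: [x, y] = x².
The subgroup they normally generate is {e, x, x², x³, x⁴, x⁵, x⁶, x⁷, x⁸, x⁹, x¹⁰, x¹¹, x¹², x¹³, x¹⁴}, of order 15.
Check: |G/G'| = 30/15 = 2 is the order of the abelianisation.

Answer: 15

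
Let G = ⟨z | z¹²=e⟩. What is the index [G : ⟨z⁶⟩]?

First find ord(z⁶) by computing successive powers:
  (z⁶)¹ = z⁶, (z⁶)² = e.
So |⟨z⁶⟩| = ord(z⁶) = 2. With |G| = 12, by Lagrange [G : ⟨z⁶⟩] = 12/2 = 6.

Answer: 6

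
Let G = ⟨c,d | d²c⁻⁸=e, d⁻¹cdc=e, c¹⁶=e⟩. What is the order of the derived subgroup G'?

G' = [G, G] is generated by all commutators. The generator-pair commutators are: [c, d] = c².
The subgroup they normally generate is {e, c², c⁴, c⁶, c⁸, c¹⁰, c¹², c¹⁴}, of order 8.
Check: |G/G'| = 32/8 = 4 is the order of the abelianisation.

Answer: 8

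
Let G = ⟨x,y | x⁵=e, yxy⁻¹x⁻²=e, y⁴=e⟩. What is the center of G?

An element z ∈ Z(G) iff z commutes with every generator.
For example e is central: e·x = x = x·e; e·y = y = y·e.
Whereas x ∉ Z(G) since x·y = xy ≠ x²y = y·x.
Checking each of the 20 elements this way gives Z(G) = {e}, of order 1.

Answer: {e}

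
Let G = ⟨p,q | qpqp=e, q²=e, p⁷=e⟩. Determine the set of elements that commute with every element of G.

An element z ∈ Z(G) iff z commutes with every generator.
For example e is central: e·p = p = p·e; e·q = q = q·e.
Whereas p ∉ Z(G) since p·q = pq ≠ p⁶q = q·p.
Checking each of the 14 elements this way gives Z(G) = {e}, of order 1.

Answer: {e}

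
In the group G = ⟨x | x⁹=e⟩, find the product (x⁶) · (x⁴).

Compute (x⁶) · (x⁴) by multiplying left to right and reducing via the relations at each step:
  (x⁶) · x⁴ = x

Answer: x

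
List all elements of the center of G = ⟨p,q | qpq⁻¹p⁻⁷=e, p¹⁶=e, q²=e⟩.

An element z ∈ Z(G) iff z commutes with every generator.
For example p⁸ is central: (p⁸)·p = p⁹ = p·(p⁸); (p⁸)·q = p⁸q = q·(p⁸).
Whereas p ∉ Z(G) since p·q = pq ≠ p⁷q = q·p.
Checking each of the 32 elements this way gives Z(G) = {e, p⁸}, of order 2.

Answer: {e, p⁸}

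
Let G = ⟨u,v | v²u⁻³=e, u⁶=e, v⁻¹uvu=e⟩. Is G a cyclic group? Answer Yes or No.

Every cyclic group is abelian. But u·v = uv while v·u = u²v⁻¹, so u·v ≠ v·u and G is not abelian. Hence G is not cyclic.

Answer: No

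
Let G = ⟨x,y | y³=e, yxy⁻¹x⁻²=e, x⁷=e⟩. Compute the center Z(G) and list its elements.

An element z ∈ Z(G) iff z commutes with every generator.
For example e is central: e·x = x = x·e; e·y = y = y·e.
Whereas x ∉ Z(G) since x·y = xy ≠ x²y = y·x.
Checking each of the 21 elements this way gives Z(G) = {e}, of order 1.

Answer: {e}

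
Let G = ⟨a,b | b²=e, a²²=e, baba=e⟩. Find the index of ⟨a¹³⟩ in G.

First find ord(a¹³) by computing successive powers:
  (a¹³)¹ = a¹³, (a¹³)² = a⁴, (a¹³)³ = a¹⁷, (a¹³)⁴ = a⁸, (a¹³)⁵ = a²¹, (a¹³)⁶ = a¹², (a¹³)⁷ = a³, (a¹³)⁸ = a¹⁶, (a¹³)⁹ = a⁷, (a¹³)¹⁰ = a²⁰, (a¹³)¹¹ = a¹¹, (a¹³)¹² = a², (a¹³)¹³ = a¹⁵, (a¹³)¹⁴ = a⁶, (a¹³)¹⁵ = a¹⁹, (a¹³)¹⁶ = a¹⁰, (a¹³)¹⁷ = a, (a¹³)¹⁸ = a¹⁴, (a¹³)¹⁹ = a⁵, (a¹³)²⁰ = a¹⁸, (a¹³)²¹ = a⁹, (a¹³)²² = e.
So |⟨a¹³⟩| = ord(a¹³) = 22. With |G| = 44, by Lagrange [G : ⟨a¹³⟩] = 44/22 = 2.

Answer: 2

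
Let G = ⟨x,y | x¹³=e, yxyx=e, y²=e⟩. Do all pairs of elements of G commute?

x·y = xy but y·x = x¹²y, so x·y ≠ y·x and G is not abelian.

Answer: No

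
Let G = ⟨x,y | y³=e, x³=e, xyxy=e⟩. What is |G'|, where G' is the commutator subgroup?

G' = [G, G] is generated by all commutators. The generator-pair commutators are: [x, y] = xy²x.
The subgroup they normally generate is {e, xy, x²y², xy²x}, of order 4.
Check: |G/G'| = 12/4 = 3 is the order of the abelianisation.

Answer: 4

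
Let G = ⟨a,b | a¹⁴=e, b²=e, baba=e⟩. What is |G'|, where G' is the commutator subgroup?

G' = [G, G] is generated by all commutators. The generator-pair commutators are: [a, b] = a².
The subgroup they normally generate is {e, a², a⁴, a⁶, a⁸, a¹⁰, a¹²}, of order 7.
Check: |G/G'| = 28/7 = 4 is the order of the abelianisation.

Answer: 7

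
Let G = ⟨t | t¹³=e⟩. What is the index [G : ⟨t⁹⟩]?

First find ord(t⁹) by computing successive powers:
  (t⁹)¹ = t⁹, (t⁹)² = t⁵, (t⁹)³ = t, (t⁹)⁴ = t¹⁰, (t⁹)⁵ = t⁶, (t⁹)⁶ = t², (t⁹)⁷ = t¹¹, (t⁹)⁸ = t⁷, (t⁹)⁹ = t³, (t⁹)¹⁰ = t¹², (t⁹)¹¹ = t⁸, (t⁹)¹² = t⁴, (t⁹)¹³ = e.
So |⟨t⁹⟩| = ord(t⁹) = 13. With |G| = 13, by Lagrange [G : ⟨t⁹⟩] = 13/13 = 1.

Answer: 1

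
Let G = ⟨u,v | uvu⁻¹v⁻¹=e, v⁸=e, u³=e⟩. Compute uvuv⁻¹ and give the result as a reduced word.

Multiply left to right, reducing at each step:
  u · v = uv
  (uv) · u = u²v
  (u²v) · v⁻¹ = u²

Answer: u²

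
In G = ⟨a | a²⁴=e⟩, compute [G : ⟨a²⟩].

First find ord(a²) by computing successive powers:
  (a²)¹ = a², (a²)² = a⁴, (a²)³ = a⁶, (a²)⁴ = a⁸, (a²)⁵ = a¹⁰, (a²)⁶ = a¹², (a²)⁷ = a¹⁴, (a²)⁸ = a¹⁶, (a²)⁹ = a¹⁸, (a²)¹⁰ = a²⁰, (a²)¹¹ = a²², (a²)¹² = e.
So |⟨a²⟩| = ord(a²) = 12. With |G| = 24, by Lagrange [G : ⟨a²⟩] = 24/12 = 2.

Answer: 2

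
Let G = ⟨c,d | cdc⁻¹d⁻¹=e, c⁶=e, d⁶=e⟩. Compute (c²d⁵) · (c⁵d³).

Compute (c²d⁵) · (c⁵d³) by multiplying left to right and reducing via the relations at each step:
  (c²d⁵) · c⁵ = cd⁵
  (cd⁵) · d³ = cd²

Answer: cd²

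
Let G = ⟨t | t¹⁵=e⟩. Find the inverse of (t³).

The order of (t³) is 5 (smallest k with (t³)ᵏ = e), so (t³)⁻¹ = (t³)⁴ = t¹².
Check: (t³) · (t¹²) → (t³) · t¹² = e, giving e as required.

Answer: t¹²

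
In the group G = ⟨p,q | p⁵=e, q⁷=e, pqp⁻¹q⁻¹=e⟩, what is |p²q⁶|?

Compute successive powers until reaching e:
  (p²q⁶)¹ = p²q⁶, (p²q⁶)² = p⁴q⁵, (p²q⁶)³ = pq⁴, (p²q⁶)⁴ = p³q³, (p²q⁶)⁵ = q², (p²q⁶)⁶ = p²q, (p²q⁶)⁷ = p⁴, (p²q⁶)⁸ = pq⁶, (p²q⁶)⁹ = p³q⁵, (p²q⁶)¹⁰ = q⁴, (p²q⁶)¹¹ = p²q³, (p²q⁶)¹² = p⁴q², (p²q⁶)¹³ = pq, (p²q⁶)¹⁴ = p³, (p²q⁶)¹⁵ = q⁶, (p²q⁶)¹⁶ = p²q⁵, (p²q⁶)¹⁷ = p⁴q⁴, (p²q⁶)¹⁸ = pq³, (p²q⁶)¹⁹ = p³q², (p²q⁶)²⁰ = q, (p²q⁶)²¹ = p², (p²q⁶)²² = p⁴q⁶, (p²q⁶)²³ = pq⁵, (p²q⁶)²⁴ = p³q⁴, (p²q⁶)²⁵ = q³, (p²q⁶)²⁶ = p²q², (p²q⁶)²⁷ = p⁴q, (p²q⁶)²⁸ = p, (p²q⁶)²⁹ = p³q⁶, (p²q⁶)³⁰ = q⁵, (p²q⁶)³¹ = p²q⁴, (p²q⁶)³² = p⁴q³, (p²q⁶)³³ = pq², (p²q⁶)³⁴ = p³q, (p²q⁶)³⁵ = e.
The smallest positive k with (p²q⁶)ᵏ = e is 35.

Answer: 35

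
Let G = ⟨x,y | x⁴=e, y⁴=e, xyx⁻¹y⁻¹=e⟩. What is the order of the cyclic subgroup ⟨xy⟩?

|⟨xy⟩| equals the order of xy. Compute successive powers until reaching e:
  (xy)¹ = xy, (xy)² = x²y², (xy)³ = x³y³, (xy)⁴ = e.
The smallest positive k with (xy)ᵏ = e is 4, so |⟨xy⟩| = 4.

Answer: 4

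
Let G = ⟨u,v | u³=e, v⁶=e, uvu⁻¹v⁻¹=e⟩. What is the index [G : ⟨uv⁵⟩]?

First find ord(uv⁵) by computing successive powers:
  (uv⁵)¹ = uv⁵, (uv⁵)² = u²v⁴, (uv⁵)³ = v³, (uv⁵)⁴ = uv², (uv⁵)⁵ = u²v, (uv⁵)⁶ = e.
So |⟨uv⁵⟩| = ord(uv⁵) = 6. With |G| = 18, by Lagrange [G : ⟨uv⁵⟩] = 18/6 = 3.

Answer: 3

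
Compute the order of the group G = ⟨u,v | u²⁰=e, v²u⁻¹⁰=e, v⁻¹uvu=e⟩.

Enumerate words in the generators, reducing via the relations: the distinct elements are
  {e, u, v, uv, u², u³, u⁴, u⁵, u⁶, u⁷, u⁸, u⁹, u²v, u³v, u¹², u¹³, u¹¹, u¹⁰, u¹⁴, u¹⁵, u¹⁶, u¹⁷, u¹⁸, u¹⁹, u⁴v, u⁵v, u⁶v, u⁷v, u⁸v, u⁹v, v⁻¹, uv⁻¹, u²v⁻¹, u³v⁻¹, u⁴v⁻¹, u⁵v⁻¹, u⁶v⁻¹, u⁷v⁻¹, u⁸v⁻¹, u⁹v⁻¹}.
No further products give new elements, so |G| = 40.

Answer: 40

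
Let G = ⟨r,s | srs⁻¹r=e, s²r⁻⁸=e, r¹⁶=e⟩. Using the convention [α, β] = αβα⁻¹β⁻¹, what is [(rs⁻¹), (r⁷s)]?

[(rs⁻¹), (r⁷s)] = (rs⁻¹)·(r⁷s)·(rs⁻¹)⁻¹·(r⁷s)⁻¹.
  (rs⁻¹) · (r⁷s) = r¹⁰
  (r¹⁰) · (rs) = r³s⁻¹
  (r³s⁻¹) · (r⁷s⁻¹) = r⁴

Answer: r⁴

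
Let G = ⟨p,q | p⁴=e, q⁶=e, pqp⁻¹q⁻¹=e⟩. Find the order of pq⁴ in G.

Compute successive powers until reaching e:
  (pq⁴)¹ = pq⁴, (pq⁴)² = p²q², (pq⁴)³ = p³, (pq⁴)⁴ = q⁴, (pq⁴)⁵ = pq², (pq⁴)⁶ = p², (pq⁴)⁷ = p³q⁴, (pq⁴)⁸ = q², (pq⁴)⁹ = p, (pq⁴)¹⁰ = p²q⁴, (pq⁴)¹¹ = p³q², (pq⁴)¹² = e.
The smallest positive k with (pq⁴)ᵏ = e is 12.

Answer: 12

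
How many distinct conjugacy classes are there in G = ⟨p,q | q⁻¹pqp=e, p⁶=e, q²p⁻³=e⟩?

The conjugacy classes (representative and size) are:
  [e] (size 1), [p] (size 2), [p²] (size 2), [p³] (size 1), [pq⁻¹] (size 3), [p²q⁻¹] (size 3).
Class equation: 1 + 2 + 2 + 1 + 3 + 3 = 12 = |G|. So G has 6 conjugacy classes.

Answer: 6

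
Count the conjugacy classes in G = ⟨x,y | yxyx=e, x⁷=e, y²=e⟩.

The conjugacy classes (representative and size) are:
  [e] (size 1), [x⁶] (size 2), [x⁵] (size 2), [x⁴] (size 2), [xy] (size 7).
Class equation: 1 + 2 + 2 + 2 + 7 = 14 = |G|. So G has 5 conjugacy classes.

Answer: 5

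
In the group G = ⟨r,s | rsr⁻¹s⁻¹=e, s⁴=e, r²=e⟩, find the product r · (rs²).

Compute r · (rs²) by multiplying left to right and reducing via the relations at each step:
  r · r = e
  e · s² = s²

Answer: s²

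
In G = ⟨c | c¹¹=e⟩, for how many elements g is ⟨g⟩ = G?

G is cyclic of order 11. An element generates G iff its order is 11, and a cyclic group of order 11 has exactly φ(11) = 10 such elements.

Answer: 10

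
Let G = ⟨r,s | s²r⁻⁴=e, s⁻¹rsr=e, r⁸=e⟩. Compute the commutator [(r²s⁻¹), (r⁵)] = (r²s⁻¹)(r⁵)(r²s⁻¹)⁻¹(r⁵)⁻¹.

[(r²s⁻¹), (r⁵)] = (r²s⁻¹)·(r⁵)·(r²s⁻¹)⁻¹·(r⁵)⁻¹.
  (r²s⁻¹) · (r⁵) = rs
  (rs) · (r²s) = r³
  (r³) · (r³) = r⁶

Answer: r⁶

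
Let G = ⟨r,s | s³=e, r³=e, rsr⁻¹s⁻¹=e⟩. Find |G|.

Enumerate words in the generators, reducing via the relations: the distinct elements are
  {e, r, s, rs, r², s², rs², r²s, r²s²}.
No further products give new elements, so |G| = 9.

Answer: 9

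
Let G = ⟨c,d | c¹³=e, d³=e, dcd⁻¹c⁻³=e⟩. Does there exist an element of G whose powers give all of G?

Every cyclic group is abelian. But c·d = cd while d·c = c³d, so c·d ≠ d·c and G is not abelian. Hence G is not cyclic.

Answer: No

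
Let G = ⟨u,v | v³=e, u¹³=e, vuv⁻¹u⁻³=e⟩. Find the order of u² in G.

Compute successive powers until reaching e:
  (u²)¹ = u², (u²)² = u⁴, (u²)³ = u⁶, (u²)⁴ = u⁸, (u²)⁵ = u¹⁰, (u²)⁶ = u¹², (u²)⁷ = u, (u²)⁸ = u³, (u²)⁹ = u⁵, (u²)¹⁰ = u⁷, (u²)¹¹ = u⁹, (u²)¹² = u¹¹, (u²)¹³ = e.
The smallest positive k with (u²)ᵏ = e is 13.

Answer: 13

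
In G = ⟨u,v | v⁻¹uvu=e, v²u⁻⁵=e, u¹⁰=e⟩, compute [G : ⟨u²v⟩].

First find ord(u²v) by computing successive powers:
  (u²v)¹ = u²v, (u²v)² = u⁵, (u²v)³ = u²v⁻¹, (u²v)⁴ = e.
So |⟨u²v⟩| = ord(u²v) = 4. With |G| = 20, by Lagrange [G : ⟨u²v⟩] = 20/4 = 5.

Answer: 5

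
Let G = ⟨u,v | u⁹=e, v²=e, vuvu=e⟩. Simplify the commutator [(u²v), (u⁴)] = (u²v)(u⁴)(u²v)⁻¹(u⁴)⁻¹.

[(u²v), (u⁴)] = (u²v)·(u⁴)·(u²v)⁻¹·(u⁴)⁻¹.
  (u²v) · (u⁴) = u⁷v
  (u⁷v) · (u²v) = u⁵
  (u⁵) · (u⁵) = u

Answer: u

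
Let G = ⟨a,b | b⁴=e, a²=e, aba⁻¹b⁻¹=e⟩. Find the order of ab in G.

Compute successive powers until reaching e:
  (ab)¹ = ab, (ab)² = b², (ab)³ = ab³, (ab)⁴ = e.
The smallest positive k with (ab)ᵏ = e is 4.

Answer: 4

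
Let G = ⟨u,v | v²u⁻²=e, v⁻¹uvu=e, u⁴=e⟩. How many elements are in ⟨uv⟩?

|⟨uv⟩| equals the order of uv. Compute successive powers until reaching e:
  (uv)¹ = uv, (uv)² = u², (uv)³ = uv⁻¹, (uv)⁴ = e.
The smallest positive k with (uv)ᵏ = e is 4, so |⟨uv⟩| = 4.

Answer: 4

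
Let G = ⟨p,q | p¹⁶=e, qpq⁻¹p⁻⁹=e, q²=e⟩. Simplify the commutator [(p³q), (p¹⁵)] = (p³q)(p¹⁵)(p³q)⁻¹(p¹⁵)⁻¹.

[(p³q), (p¹⁵)] = (p³q)·(p¹⁵)·(p³q)⁻¹·(p¹⁵)⁻¹.
  (p³q) · (p¹⁵) = p¹⁰q
  (p¹⁰q) · (p⁵q) = p⁷
  (p⁷) · p = p⁸

Answer: p⁸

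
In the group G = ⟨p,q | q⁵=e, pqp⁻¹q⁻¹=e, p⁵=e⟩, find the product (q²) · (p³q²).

Compute (q²) · (p³q²) by multiplying left to right and reducing via the relations at each step:
  (q²) · p³ = p³q²
  (p³q²) · q² = p³q⁴

Answer: p³q⁴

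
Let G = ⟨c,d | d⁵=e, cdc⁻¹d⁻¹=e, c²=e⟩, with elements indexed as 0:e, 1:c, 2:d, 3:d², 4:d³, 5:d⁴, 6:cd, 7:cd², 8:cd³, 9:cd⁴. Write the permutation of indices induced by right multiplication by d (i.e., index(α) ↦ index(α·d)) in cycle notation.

(0 2 3 4 5)(1 6 7 8 9)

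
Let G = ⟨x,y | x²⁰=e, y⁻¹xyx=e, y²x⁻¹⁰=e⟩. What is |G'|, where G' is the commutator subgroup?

G' = [G, G] is generated by all commutators. The generator-pair commutators are: [x, y] = x².
The subgroup they normally generate is {e, x², x⁴, x⁶, x⁸, x¹⁰, x¹², x¹⁴, x¹⁶, x¹⁸}, of order 10.
Check: |G/G'| = 40/10 = 4 is the order of the abelianisation.

Answer: 10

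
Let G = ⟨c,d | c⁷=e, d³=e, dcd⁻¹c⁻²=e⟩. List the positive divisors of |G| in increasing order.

|G| = 21 = 3 · 7. By Lagrange's theorem the order of any subgroup divides 21; the divisors of 21 are 1, 3, 7, 21.

Answer: 1, 3, 7, 21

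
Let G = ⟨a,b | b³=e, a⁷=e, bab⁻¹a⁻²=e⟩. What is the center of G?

An element z ∈ Z(G) iff z commutes with every generator.
For example e is central: e·a = a = a·e; e·b = b = b·e.
Whereas a ∉ Z(G) since a·b = ab ≠ a²b = b·a.
Checking each of the 21 elements this way gives Z(G) = {e}, of order 1.

Answer: {e}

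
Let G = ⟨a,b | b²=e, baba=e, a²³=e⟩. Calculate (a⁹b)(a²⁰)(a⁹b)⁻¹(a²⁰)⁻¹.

[(a⁹b), (a²⁰)] = (a⁹b)·(a²⁰)·(a⁹b)⁻¹·(a²⁰)⁻¹.
  (a⁹b) · (a²⁰) = a¹²b
  (a¹²b) · (a⁹b) = a³
  (a³) · (a³) = a⁶

Answer: a⁶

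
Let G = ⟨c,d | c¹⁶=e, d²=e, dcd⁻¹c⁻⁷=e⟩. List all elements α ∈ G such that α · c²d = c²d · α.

⟨c²d⟩ ⊆ C_G(c²d) since powers of c²d commute with c²d; so |C_G(c²d)| ≥ |⟨c²d⟩| = 2.
By orbit–stabilizer, |C_G(c²d)| = |G| / |conj. class of c²d| = 32 / 8 = 4.
The 4 elements commuting with c²d are {e, c⁸, c²d, c¹⁰d}.

Answer: {e, c⁸, c²d, c¹⁰d}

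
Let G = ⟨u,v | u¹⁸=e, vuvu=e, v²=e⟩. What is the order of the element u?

Compute successive powers until reaching e:
  u¹ = u, u² = u², u³ = u³, u⁴ = u⁴, u⁵ = u⁵, u⁶ = u⁶, u⁷ = u⁷, u⁸ = u⁸, u⁹ = u⁹, u¹⁰ = u¹⁰, u¹¹ = u¹¹, u¹² = u¹², u¹³ = u¹³, u¹⁴ = u¹⁴, u¹⁵ = u¹⁵, u¹⁶ = u¹⁶, u¹⁷ = u¹⁷, u¹⁸ = e.
The smallest positive k with uᵏ = e is 18.

Answer: 18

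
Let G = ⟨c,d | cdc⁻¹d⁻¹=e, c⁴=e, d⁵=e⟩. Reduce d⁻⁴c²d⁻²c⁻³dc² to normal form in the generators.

Multiply left to right, reducing at each step:
  d · c² = c²d
  (c²d) · d⁻² = c²d⁴
  (c²d⁴) · c⁻³ = c³d⁴
  (c³d⁴) · d = c³
  (c³) · c² = c

Answer: c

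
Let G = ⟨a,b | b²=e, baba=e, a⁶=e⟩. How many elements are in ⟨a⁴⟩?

|⟨a⁴⟩| equals the order of a⁴. Compute successive powers until reaching e:
  (a⁴)¹ = a⁴, (a⁴)² = a², (a⁴)³ = e.
The smallest positive k with (a⁴)ᵏ = e is 3, so |⟨a⁴⟩| = 3.

Answer: 3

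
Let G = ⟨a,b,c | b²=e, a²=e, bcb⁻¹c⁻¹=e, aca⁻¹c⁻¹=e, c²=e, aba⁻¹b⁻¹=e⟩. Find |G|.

Enumerate words in the generators, reducing via the relations: the distinct elements are
  {a, b, c, e, ab, ac, bc, abc}.
No further products give new elements, so |G| = 8.

Answer: 8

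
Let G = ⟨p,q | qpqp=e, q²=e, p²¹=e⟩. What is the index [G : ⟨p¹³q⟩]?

First find ord(p¹³q) by computing successive powers:
  (p¹³q)¹ = p¹³q, (p¹³q)² = e.
So |⟨p¹³q⟩| = ord(p¹³q) = 2. With |G| = 42, by Lagrange [G : ⟨p¹³q⟩] = 42/2 = 21.

Answer: 21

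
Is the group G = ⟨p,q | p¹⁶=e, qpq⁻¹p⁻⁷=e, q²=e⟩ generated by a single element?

Every cyclic group is abelian. But p·q = pq while q·p = p⁷q, so p·q ≠ q·p and G is not abelian. Hence G is not cyclic.

Answer: No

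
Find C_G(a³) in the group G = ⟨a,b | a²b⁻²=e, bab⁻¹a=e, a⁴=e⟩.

⟨a³⟩ ⊆ C_G(a³) since powers of a³ commute with a³; so |C_G(a³)| ≥ |⟨a³⟩| = 4.
By orbit–stabilizer, |C_G(a³)| = |G| / |conj. class of a³| = 8 / 2 = 4.
The 4 elements commuting with a³ are {e, a, a², a³}.

Answer: {e, a, a², a³}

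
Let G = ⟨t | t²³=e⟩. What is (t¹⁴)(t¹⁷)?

Compute (t¹⁴) · (t¹⁷) by multiplying left to right and reducing via the relations at each step:
  (t¹⁴) · t¹⁷ = t⁸

Answer: t⁸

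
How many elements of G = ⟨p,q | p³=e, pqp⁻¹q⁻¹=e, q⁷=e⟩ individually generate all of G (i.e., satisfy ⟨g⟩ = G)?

G is cyclic of order 21. An element generates G iff its order is 21, and a cyclic group of order 21 has exactly φ(21) = 12 such elements.

Answer: 12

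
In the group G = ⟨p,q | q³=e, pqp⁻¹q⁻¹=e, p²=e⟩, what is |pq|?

Compute successive powers until reaching e:
  (pq)¹ = pq, (pq)² = q², (pq)³ = p, (pq)⁴ = q, (pq)⁵ = pq², (pq)⁶ = e.
The smallest positive k with (pq)ᵏ = e is 6.

Answer: 6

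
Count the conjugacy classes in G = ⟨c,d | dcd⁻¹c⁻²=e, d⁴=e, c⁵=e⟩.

The conjugacy classes (representative and size) are:
  [e] (size 1), [c⁴] (size 4), [c²d] (size 5), [d²] (size 5), [c³d³] (size 5).
Class equation: 1 + 4 + 5 + 5 + 5 = 20 = |G|. So G has 5 conjugacy classes.

Answer: 5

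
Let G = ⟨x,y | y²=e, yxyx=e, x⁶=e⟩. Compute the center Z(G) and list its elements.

An element z ∈ Z(G) iff z commutes with every generator.
For example x³ is central: (x³)·x = x⁴ = x·(x³); (x³)·y = x³y = y·(x³).
Whereas x ∉ Z(G) since x·y = xy ≠ x⁵y = y·x.
Checking each of the 12 elements this way gives Z(G) = {e, x³}, of order 2.

Answer: {e, x³}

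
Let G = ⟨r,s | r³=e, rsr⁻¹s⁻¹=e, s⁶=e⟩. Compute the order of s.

Compute successive powers until reaching e:
  s¹ = s, s² = s², s³ = s³, s⁴ = s⁴, s⁵ = s⁵, s⁶ = e.
The smallest positive k with sᵏ = e is 6.

Answer: 6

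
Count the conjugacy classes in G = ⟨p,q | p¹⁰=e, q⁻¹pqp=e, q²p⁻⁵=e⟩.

The conjugacy classes (representative and size) are:
  [e] (size 1), [p] (size 2), [p⁸] (size 2), [p⁷] (size 2), [p⁴] (size 2), [p⁵] (size 1), [p⁴q] (size 5), [p²q⁻¹] (size 5).
Class equation: 1 + 2 + 2 + 2 + 2 + 1 + 5 + 5 = 20 = |G|. So G has 8 conjugacy classes.

Answer: 8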